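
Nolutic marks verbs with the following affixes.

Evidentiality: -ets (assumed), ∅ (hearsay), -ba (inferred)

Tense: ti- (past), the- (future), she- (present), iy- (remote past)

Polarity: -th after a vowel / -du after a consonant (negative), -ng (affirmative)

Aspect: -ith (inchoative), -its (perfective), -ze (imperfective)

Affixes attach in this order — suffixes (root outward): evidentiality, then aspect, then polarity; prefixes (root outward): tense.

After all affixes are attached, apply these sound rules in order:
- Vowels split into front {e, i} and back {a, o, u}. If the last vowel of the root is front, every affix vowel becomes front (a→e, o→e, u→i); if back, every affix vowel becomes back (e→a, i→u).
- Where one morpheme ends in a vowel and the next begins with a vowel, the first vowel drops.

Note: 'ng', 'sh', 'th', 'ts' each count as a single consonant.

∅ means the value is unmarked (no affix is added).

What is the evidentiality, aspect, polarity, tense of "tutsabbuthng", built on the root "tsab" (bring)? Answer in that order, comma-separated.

Segment: ti-tsab-ba-ith-ng.
evidentiality: -ba → inferred.
aspect: -ith → inchoative.
polarity: -ng → affirmative.
tense: ti- → past.

inferred, inchoative, affirmative, past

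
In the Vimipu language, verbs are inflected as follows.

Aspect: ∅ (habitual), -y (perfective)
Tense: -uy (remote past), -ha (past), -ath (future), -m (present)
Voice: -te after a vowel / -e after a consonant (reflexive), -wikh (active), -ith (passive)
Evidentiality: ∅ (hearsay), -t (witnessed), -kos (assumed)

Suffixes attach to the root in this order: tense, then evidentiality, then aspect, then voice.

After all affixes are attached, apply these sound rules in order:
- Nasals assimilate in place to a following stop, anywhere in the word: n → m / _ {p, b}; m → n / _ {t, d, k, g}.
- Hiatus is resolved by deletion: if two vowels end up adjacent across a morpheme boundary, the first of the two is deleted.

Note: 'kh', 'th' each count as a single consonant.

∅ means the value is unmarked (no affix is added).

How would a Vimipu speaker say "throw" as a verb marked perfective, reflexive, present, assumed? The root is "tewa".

tewankosye

Attach tense present -m → tewam.
Attach evidentiality assumed -kos → tewamkos.
Attach aspect perfective -y → tewamkosy.
Attach voice reflexive -e (after consonant 'y') → tewamkosye.
Apply nasal assimilation: tewamkosye → tewankosye.
Vowel deletion: no change.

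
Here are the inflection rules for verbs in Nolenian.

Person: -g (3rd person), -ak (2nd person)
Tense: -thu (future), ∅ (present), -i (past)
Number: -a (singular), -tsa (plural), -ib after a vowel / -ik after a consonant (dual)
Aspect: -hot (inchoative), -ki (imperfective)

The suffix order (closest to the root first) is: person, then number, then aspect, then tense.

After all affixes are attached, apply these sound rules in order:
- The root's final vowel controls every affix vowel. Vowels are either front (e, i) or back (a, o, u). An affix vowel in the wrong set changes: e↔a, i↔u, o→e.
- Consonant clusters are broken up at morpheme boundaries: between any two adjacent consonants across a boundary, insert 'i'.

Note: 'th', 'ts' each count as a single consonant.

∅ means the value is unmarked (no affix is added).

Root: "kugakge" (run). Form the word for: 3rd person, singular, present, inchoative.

kugakgegehet

Attach person 3rd person -g → kugakgeg.
Attach number singular -a → kugakgega.
Attach aspect inchoative -hot → kugakgegahot.
tense = present: zero marking, form stays kugakgegahot.
Apply vowel harmony: kugakgegahot → kugakgegehet.
Epenthesis: no change.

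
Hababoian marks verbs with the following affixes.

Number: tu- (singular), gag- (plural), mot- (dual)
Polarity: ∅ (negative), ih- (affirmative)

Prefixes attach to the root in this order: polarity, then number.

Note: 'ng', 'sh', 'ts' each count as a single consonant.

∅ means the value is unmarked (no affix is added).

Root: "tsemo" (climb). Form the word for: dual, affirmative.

motihtsemo

Attach polarity affirmative ih- → ihtsemo.
Attach number dual mot- → motihtsemo.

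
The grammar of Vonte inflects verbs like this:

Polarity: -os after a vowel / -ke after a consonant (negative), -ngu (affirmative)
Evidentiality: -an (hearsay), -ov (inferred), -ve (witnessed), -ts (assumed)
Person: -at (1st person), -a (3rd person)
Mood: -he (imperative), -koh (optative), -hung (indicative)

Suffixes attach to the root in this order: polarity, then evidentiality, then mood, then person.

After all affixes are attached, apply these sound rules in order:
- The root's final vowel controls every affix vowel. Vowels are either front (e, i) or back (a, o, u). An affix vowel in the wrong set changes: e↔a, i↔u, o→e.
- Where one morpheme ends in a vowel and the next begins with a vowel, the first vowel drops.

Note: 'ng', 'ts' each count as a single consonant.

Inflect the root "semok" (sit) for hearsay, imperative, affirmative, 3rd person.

semoknganha

Attach polarity affirmative -ngu → semokngu.
Attach evidentiality hearsay -an → semoknguan.
Attach mood imperative -he → semoknguanhe.
Attach person 3rd person -a → semoknguanhea.
Apply vowel harmony: semoknguanhea → semoknguanhaa.
Apply vowel deletion: semoknguanhaa → semoknganha.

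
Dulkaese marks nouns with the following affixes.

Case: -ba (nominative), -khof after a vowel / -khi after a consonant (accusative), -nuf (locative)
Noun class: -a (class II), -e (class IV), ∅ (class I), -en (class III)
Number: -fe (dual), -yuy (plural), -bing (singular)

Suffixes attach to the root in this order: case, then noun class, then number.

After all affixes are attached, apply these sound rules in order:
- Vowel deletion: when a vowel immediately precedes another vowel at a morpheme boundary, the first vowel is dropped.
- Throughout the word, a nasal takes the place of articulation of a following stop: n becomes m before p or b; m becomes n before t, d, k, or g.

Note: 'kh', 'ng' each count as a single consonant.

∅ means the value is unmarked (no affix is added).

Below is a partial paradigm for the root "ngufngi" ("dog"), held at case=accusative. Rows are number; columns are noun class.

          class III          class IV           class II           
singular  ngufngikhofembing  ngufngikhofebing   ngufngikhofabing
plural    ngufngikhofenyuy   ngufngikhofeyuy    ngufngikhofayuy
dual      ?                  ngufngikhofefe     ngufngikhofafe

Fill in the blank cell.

Attach case accusative -khof (after vowel 'i') → ngufngikhof.
Attach noun class class III -en → ngufngikhofen.
Attach number dual -fe → ngufngikhofenfe.
Vowel deletion: no change.
Nasal assimilation: no change.

ngufngikhofenfe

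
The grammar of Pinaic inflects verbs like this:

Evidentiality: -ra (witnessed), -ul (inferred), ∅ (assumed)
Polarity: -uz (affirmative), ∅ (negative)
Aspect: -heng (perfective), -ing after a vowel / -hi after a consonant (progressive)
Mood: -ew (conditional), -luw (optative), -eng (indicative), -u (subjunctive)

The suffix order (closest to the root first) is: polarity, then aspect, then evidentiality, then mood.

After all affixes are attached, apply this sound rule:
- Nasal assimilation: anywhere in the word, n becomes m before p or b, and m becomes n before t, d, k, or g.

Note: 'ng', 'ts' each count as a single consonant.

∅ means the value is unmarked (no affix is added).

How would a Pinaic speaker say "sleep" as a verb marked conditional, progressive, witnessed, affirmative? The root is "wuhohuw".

wuhohuwuzhiraew

Attach polarity affirmative -uz → wuhohuwuz.
Attach aspect progressive -hi (after consonant 'z') → wuhohuwuzhi.
Attach evidentiality witnessed -ra → wuhohuwuzhira.
Attach mood conditional -ew → wuhohuwuzhiraew.
Nasal assimilation: no change.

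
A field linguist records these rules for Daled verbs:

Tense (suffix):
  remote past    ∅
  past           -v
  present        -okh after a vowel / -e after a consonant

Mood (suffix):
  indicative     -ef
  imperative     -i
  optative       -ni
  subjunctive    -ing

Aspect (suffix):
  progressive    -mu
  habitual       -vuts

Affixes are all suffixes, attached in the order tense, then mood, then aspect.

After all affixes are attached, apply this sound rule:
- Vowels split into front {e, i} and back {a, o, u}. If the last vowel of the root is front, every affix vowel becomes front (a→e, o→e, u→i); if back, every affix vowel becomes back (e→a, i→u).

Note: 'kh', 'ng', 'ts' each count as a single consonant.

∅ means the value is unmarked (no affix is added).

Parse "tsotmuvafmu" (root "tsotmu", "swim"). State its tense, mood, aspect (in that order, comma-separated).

Segment: tsotmu-v-ef-mu.
tense: -v → past.
mood: -ef → indicative.
aspect: -mu → progressive.

past, indicative, progressive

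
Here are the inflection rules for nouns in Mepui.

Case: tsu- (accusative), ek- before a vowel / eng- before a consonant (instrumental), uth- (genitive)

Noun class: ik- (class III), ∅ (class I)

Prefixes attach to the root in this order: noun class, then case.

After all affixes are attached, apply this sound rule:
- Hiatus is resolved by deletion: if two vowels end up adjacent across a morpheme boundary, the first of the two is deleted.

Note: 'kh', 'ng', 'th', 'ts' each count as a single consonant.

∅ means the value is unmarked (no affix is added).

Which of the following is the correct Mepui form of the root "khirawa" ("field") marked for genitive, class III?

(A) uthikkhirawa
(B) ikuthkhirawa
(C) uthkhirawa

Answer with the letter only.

Attach noun class class III ik- → ikkhirawa.
Attach case genitive uth- → uthikkhirawa.
Vowel deletion: no change.
So the correct form is uthikkhirawa, option (A).
(B) ikuthkhirawa is wrong: it has the affixes in the wrong order.
(C) uthkhirawa is wrong: it uses class I instead of class III for noun class.

A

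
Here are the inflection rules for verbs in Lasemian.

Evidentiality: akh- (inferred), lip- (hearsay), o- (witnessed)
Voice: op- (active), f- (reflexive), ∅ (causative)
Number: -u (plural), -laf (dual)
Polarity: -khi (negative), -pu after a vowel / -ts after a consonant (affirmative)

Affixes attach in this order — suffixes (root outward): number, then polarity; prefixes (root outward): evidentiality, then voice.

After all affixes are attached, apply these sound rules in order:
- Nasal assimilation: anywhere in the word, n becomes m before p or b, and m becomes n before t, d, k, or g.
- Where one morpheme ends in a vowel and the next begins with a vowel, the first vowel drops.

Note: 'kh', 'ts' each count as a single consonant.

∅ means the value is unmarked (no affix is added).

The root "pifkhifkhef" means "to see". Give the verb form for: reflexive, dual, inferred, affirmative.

Attach evidentiality inferred akh- → akhpifkhifkhef.
Attach voice reflexive f- → fakhpifkhifkhef.
Attach number dual -laf → fakhpifkhifkheflaf.
Attach polarity affirmative -ts (after consonant 'f') → fakhpifkhifkheflafts.
Nasal assimilation: no change.
Vowel deletion: no change.

fakhpifkhifkheflafts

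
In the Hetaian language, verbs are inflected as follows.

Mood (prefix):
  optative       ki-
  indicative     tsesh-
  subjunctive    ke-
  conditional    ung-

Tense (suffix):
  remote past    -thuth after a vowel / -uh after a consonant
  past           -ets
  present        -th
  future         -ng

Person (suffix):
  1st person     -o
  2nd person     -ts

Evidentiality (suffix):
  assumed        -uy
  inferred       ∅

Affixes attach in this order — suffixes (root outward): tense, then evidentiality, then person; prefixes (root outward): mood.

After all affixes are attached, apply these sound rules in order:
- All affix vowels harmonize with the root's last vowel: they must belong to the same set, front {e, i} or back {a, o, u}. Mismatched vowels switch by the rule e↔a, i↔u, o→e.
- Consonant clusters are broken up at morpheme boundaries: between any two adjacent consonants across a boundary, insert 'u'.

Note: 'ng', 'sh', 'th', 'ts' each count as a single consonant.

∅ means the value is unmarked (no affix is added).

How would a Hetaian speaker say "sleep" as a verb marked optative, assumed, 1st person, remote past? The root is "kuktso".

Attach tense remote past -thuth (after vowel 'o') → kuktsothuth.
Attach evidentiality assumed -uy → kuktsothuthuy.
Attach person 1st person -o → kuktsothuthuyo.
Attach mood optative ki- → kikuktsothuthuyo.
Apply vowel harmony: kikuktsothuthuyo → kukuktsothuthuyo.
Epenthesis: no change.

kukuktsothuthuyo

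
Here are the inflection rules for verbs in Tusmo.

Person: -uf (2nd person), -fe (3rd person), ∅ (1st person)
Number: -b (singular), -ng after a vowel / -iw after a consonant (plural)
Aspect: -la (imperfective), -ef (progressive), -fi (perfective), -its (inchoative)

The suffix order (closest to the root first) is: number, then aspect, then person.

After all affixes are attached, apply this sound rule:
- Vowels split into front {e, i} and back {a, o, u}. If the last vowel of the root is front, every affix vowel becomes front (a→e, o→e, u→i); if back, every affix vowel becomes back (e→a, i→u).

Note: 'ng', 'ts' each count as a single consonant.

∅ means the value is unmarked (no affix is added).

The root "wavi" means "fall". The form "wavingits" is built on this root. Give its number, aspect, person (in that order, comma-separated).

Segment: wavi-ng-its.
number: -ng/iw → plural.
aspect: -its → inchoative.
person: ∅ → 1st person.

plural, inchoative, 1st person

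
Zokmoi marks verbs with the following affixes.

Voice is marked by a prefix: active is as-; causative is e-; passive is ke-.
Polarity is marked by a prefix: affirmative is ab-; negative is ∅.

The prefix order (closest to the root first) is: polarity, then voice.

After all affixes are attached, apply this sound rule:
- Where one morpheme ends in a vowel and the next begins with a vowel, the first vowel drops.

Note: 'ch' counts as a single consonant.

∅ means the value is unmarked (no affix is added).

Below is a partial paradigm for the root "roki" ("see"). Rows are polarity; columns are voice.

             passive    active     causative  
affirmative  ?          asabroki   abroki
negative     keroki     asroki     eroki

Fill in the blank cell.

kabroki

Attach polarity affirmative ab- → abroki.
Attach voice passive ke- → keabroki.
Apply vowel deletion: keabroki → kabroki.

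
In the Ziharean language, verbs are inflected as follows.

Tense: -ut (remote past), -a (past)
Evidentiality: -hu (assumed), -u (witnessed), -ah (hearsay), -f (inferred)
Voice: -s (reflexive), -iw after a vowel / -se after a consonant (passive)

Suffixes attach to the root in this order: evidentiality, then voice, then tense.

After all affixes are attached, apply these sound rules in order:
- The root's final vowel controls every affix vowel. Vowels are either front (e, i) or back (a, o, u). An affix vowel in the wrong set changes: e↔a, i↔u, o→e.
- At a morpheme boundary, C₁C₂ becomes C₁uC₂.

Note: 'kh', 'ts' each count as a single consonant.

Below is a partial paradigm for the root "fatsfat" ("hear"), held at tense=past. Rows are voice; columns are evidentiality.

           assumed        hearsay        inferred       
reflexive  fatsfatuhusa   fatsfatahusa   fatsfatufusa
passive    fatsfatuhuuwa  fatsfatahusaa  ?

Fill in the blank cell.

Attach evidentiality inferred -f → fatsfatf.
Attach voice passive -se (after consonant 'f') → fatsfatfse.
Attach tense past -a → fatsfatfsea.
Apply vowel harmony: fatsfatfsea → fatsfatfsaa.
Apply epenthesis: fatsfatfsaa → fatsfatufusaa.

fatsfatufusaa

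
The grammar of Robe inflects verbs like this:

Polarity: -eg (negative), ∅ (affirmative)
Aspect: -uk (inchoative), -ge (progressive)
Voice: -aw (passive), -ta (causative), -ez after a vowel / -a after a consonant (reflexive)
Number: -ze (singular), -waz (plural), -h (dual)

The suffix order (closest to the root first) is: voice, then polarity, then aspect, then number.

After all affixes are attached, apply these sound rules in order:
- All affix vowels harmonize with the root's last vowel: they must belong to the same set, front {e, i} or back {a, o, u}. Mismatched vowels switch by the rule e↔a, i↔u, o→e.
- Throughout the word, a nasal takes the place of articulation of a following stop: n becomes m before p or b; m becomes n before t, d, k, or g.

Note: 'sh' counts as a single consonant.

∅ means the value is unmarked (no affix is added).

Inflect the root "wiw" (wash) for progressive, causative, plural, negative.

wiwteeggewez

Attach voice causative -ta → wiwta.
Attach polarity negative -eg → wiwtaeg.
Attach aspect progressive -ge → wiwtaegge.
Attach number plural -waz → wiwtaeggewaz.
Apply vowel harmony: wiwtaeggewaz → wiwteeggewez.
Nasal assimilation: no change.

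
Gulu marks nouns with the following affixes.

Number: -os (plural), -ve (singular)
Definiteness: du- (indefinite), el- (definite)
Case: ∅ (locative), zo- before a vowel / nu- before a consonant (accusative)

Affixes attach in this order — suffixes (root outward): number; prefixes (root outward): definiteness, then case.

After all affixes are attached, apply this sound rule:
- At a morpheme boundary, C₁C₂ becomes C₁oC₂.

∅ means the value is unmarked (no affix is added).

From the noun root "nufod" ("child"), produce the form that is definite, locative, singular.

elonufodove

Attach definiteness definite el- → elnufod.
case = locative: zero marking, form stays elnufod.
Attach number singular -ve → elnufodve.
Apply epenthesis: elnufodve → elonufodove.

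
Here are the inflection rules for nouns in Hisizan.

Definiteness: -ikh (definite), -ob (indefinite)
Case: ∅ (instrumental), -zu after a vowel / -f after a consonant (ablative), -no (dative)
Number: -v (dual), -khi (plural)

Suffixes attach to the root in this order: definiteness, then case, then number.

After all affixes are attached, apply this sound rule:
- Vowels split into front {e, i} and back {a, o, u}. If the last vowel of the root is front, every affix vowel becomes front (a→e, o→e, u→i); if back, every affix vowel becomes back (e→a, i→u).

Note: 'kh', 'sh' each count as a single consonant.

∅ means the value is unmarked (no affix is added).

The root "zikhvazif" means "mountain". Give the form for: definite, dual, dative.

Attach definiteness definite -ikh → zikhvazifikh.
Attach case dative -no → zikhvazifikhno.
Attach number dual -v → zikhvazifikhnov.
Apply vowel harmony: zikhvazifikhnov → zikhvazifikhnev.

zikhvazifikhnev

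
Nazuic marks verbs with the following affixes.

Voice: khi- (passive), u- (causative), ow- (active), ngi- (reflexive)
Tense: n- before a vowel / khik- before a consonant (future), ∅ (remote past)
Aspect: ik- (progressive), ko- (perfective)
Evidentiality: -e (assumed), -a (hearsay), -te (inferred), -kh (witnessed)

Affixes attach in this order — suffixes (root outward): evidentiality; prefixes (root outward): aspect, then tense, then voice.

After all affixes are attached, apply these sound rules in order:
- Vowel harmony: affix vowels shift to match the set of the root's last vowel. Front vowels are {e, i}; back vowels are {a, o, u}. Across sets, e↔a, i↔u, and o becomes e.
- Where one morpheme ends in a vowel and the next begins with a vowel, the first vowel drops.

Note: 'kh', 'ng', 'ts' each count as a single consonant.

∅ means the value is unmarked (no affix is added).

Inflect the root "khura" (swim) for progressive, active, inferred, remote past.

Attach aspect progressive ik- → ikkhura.
tense = remote past: zero marking, form stays ikkhura.
Attach evidentiality inferred -te → ikkhurate.
Attach voice active ow- → owikkhurate.
Apply vowel harmony: owikkhurate → owukkhurata.
Vowel deletion: no change.

owukkhurata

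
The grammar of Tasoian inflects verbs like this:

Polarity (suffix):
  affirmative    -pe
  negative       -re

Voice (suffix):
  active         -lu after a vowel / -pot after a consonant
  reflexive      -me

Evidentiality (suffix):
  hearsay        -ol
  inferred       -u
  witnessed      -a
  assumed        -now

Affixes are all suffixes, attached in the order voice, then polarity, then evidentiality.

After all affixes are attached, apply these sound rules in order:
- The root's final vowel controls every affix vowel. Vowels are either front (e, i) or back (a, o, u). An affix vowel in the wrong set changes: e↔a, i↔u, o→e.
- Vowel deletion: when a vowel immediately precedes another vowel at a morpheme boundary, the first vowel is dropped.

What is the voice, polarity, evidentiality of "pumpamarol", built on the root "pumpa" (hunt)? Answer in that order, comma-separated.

Segment: pumpa-me-re-ol.
voice: -me → reflexive.
polarity: -re → negative.
evidentiality: -ol → hearsay.

reflexive, negative, hearsay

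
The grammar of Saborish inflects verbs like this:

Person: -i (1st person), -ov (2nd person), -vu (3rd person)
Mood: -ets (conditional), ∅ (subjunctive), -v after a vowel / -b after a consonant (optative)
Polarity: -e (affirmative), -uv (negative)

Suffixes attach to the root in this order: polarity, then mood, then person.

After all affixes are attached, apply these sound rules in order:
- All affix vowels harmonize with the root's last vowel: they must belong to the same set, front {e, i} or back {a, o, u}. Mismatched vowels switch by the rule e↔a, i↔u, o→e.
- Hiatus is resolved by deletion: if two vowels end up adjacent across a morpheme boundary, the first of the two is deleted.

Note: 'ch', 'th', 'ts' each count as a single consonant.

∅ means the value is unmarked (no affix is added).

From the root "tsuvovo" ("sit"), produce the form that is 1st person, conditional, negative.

Attach polarity negative -uv → tsuvovouv.
Attach mood conditional -ets → tsuvovouvets.
Attach person 1st person -i → tsuvovouvetsi.
Apply vowel harmony: tsuvovouvetsi → tsuvovouvatsu.
Apply vowel deletion: tsuvovouvatsu → tsuvovuvatsu.

tsuvovuvatsu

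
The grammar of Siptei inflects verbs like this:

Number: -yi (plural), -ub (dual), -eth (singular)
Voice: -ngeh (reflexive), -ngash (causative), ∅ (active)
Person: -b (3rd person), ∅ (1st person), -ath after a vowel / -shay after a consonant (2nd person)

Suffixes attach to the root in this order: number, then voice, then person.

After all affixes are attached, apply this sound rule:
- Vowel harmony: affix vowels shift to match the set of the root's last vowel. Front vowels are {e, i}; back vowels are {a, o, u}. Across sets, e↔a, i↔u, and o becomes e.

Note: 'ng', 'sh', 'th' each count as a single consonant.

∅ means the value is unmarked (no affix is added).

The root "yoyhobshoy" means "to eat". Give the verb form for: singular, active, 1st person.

Attach number singular -eth → yoyhobshoyeth.
voice = active: zero marking, form stays yoyhobshoyeth.
person = 1st person: zero marking, form stays yoyhobshoyeth.
Apply vowel harmony: yoyhobshoyeth → yoyhobshoyath.

yoyhobshoyath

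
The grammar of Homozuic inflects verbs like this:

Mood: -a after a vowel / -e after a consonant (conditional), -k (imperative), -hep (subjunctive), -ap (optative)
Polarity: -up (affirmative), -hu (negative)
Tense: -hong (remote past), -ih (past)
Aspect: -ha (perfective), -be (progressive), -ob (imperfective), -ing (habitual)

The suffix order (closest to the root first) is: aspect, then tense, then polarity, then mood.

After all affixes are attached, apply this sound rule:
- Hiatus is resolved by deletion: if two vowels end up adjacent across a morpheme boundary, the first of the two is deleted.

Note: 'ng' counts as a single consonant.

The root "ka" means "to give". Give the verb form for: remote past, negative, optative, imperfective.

kobhonghap

Attach aspect imperfective -ob → kaob.
Attach tense remote past -hong → kaobhong.
Attach polarity negative -hu → kaobhonghu.
Attach mood optative -ap → kaobhonghuap.
Apply vowel deletion: kaobhonghuap → kobhonghap.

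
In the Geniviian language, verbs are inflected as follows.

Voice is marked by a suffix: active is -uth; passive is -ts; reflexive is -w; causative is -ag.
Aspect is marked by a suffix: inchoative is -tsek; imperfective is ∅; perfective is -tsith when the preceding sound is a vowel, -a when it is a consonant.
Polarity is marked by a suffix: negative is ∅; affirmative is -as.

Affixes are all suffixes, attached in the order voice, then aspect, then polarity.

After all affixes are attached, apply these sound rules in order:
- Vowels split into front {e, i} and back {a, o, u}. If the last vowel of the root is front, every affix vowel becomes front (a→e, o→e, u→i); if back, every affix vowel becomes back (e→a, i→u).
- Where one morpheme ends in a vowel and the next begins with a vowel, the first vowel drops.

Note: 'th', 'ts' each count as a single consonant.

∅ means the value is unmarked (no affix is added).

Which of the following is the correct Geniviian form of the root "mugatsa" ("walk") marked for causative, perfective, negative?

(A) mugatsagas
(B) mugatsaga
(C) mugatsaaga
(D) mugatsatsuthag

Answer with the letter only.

Attach voice causative -ag → mugatsaag.
Attach aspect perfective -a (after consonant 'g') → mugatsaaga.
polarity = negative: zero marking, form stays mugatsaaga.
Vowel harmony: no change.
Apply vowel deletion: mugatsaaga → mugatsaga.
So the correct form is mugatsaga, option (B).
(C) mugatsaaga is wrong: it fails to apply the sound rule(s).
(A) mugatsagas is wrong: it uses affirmative instead of negative for polarity.
(D) mugatsatsuthag is wrong: it has the affixes in the wrong order.

B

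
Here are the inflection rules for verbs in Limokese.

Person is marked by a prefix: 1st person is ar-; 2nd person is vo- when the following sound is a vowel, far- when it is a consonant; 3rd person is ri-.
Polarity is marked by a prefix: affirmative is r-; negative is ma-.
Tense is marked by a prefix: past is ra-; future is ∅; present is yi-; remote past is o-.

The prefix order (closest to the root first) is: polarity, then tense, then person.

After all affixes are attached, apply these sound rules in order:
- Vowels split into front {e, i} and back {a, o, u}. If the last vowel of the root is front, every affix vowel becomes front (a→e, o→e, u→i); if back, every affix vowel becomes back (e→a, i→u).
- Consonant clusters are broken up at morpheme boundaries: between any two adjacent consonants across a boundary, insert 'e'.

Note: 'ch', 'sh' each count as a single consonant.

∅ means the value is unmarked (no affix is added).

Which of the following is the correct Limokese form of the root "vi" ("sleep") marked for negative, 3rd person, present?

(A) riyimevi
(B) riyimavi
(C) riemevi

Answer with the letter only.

A

Attach polarity negative ma- → mavi.
Attach tense present yi- → yimavi.
Attach person 3rd person ri- → riyimavi.
Apply vowel harmony: riyimavi → riyimevi.
Epenthesis: no change.
So the correct form is riyimevi, option (A).
(B) riyimavi is wrong: it fails to apply the sound rule(s).
(C) riemevi is wrong: it uses remote past instead of present for tense.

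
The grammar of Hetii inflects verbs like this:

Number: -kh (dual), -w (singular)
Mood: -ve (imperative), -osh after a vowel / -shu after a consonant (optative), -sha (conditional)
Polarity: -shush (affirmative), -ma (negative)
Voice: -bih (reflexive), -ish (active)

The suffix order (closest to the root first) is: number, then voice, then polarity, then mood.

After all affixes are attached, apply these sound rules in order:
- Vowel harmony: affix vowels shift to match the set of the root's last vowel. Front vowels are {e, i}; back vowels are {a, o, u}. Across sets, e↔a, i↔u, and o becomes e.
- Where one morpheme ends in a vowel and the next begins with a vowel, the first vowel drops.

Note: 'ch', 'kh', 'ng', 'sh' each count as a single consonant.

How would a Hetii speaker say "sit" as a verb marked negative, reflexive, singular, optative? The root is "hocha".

hochawbuhmosh

Attach number singular -w → hochaw.
Attach voice reflexive -bih → hochawbih.
Attach polarity negative -ma → hochawbihma.
Attach mood optative -osh (after vowel 'a') → hochawbihmaosh.
Apply vowel harmony: hochawbihmaosh → hochawbuhmaosh.
Apply vowel deletion: hochawbuhmaosh → hochawbuhmosh.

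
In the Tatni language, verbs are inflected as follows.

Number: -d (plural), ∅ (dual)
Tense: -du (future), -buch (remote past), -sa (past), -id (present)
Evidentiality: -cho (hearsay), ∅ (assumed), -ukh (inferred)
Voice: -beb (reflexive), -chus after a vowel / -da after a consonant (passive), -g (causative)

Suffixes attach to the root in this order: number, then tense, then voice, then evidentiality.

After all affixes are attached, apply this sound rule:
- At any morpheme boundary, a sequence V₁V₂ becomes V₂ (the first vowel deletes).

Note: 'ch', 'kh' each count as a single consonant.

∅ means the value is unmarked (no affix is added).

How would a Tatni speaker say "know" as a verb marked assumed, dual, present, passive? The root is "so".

number = dual: zero marking, form stays so.
Attach tense present -id → soid.
Attach voice passive -da (after consonant 'd') → soidda.
evidentiality = assumed: zero marking, form stays soidda.
Apply vowel deletion: soidda → sidda.

sidda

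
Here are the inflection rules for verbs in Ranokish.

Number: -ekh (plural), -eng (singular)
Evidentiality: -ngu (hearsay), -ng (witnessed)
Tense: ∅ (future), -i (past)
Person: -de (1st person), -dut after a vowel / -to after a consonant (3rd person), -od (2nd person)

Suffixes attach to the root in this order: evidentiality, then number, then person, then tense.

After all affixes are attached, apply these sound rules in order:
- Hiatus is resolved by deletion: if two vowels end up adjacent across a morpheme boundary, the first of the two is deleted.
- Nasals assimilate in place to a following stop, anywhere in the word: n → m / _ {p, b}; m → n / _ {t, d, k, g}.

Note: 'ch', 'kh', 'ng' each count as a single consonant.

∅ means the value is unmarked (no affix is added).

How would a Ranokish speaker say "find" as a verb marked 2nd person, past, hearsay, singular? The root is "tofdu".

Attach evidentiality hearsay -ngu → tofdungu.
Attach number singular -eng → tofdungueng.
Attach person 2nd person -od → tofdunguengod.
Attach tense past -i → tofdunguengodi.
Apply vowel deletion: tofdunguengodi → tofdungengodi.
Nasal assimilation: no change.

tofdungengodi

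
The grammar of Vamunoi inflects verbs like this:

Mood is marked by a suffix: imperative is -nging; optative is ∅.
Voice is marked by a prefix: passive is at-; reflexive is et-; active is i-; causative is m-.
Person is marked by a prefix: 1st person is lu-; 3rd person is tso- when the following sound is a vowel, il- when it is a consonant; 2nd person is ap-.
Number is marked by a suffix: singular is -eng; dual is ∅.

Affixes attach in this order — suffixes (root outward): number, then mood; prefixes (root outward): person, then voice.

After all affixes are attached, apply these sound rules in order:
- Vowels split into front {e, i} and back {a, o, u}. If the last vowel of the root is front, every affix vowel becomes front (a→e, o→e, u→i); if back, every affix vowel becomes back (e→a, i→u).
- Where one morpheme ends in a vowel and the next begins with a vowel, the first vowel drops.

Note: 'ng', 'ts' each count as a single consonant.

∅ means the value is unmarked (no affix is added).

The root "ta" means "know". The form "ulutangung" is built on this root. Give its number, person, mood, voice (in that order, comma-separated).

dual, 1st person, imperative, active

Segment: i-lu-ta-nging.
number: ∅ → dual.
person: lu- → 1st person.
mood: -nging → imperative.
voice: i- → active.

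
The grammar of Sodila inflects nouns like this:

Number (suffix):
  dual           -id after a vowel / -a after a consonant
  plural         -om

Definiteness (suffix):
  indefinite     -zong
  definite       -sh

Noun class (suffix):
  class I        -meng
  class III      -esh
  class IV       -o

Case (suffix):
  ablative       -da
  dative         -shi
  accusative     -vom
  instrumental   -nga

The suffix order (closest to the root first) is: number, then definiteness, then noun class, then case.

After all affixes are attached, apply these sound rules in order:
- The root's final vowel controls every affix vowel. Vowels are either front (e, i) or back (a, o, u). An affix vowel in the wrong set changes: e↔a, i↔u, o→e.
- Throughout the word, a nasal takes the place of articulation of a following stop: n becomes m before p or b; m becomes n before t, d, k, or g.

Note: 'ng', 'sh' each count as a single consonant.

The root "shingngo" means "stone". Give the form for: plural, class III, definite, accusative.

shingngoomshashvom

Attach number plural -om → shingngoom.
Attach definiteness definite -sh → shingngoomsh.
Attach noun class class III -esh → shingngoomshesh.
Attach case accusative -vom → shingngoomsheshvom.
Apply vowel harmony: shingngoomsheshvom → shingngoomshashvom.
Nasal assimilation: no change.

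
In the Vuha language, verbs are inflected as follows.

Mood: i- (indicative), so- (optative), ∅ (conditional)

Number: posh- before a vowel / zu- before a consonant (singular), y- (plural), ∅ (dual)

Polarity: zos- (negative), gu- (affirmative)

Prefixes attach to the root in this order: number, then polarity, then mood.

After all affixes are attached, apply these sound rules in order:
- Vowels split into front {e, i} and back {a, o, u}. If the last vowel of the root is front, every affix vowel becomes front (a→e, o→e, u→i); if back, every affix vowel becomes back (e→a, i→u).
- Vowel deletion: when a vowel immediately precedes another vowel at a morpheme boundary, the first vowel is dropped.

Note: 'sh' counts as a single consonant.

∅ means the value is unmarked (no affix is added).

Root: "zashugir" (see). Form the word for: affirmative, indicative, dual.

igizashugir

number = dual: zero marking, form stays zashugir.
Attach polarity affirmative gu- → guzashugir.
Attach mood indicative i- → iguzashugir.
Apply vowel harmony: iguzashugir → igizashugir.
Vowel deletion: no change.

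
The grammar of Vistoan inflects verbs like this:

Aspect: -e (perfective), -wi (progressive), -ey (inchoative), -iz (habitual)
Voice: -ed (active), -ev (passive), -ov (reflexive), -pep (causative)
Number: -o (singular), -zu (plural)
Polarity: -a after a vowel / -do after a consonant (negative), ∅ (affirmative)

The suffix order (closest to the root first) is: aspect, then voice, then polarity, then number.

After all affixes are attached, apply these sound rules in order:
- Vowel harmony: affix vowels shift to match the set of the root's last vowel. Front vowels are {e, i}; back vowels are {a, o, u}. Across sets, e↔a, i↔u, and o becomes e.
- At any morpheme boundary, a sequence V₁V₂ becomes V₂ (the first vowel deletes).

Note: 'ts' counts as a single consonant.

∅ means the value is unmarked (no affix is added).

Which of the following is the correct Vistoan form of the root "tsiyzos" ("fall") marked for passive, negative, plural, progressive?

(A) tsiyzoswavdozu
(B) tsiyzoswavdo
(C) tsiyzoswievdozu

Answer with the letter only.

Attach aspect progressive -wi → tsiyzoswi.
Attach voice passive -ev → tsiyzoswiev.
Attach polarity negative -do (after consonant 'v') → tsiyzoswievdo.
Attach number plural -zu → tsiyzoswievdozu.
Apply vowel harmony: tsiyzoswievdozu → tsiyzoswuavdozu.
Apply vowel deletion: tsiyzoswuavdozu → tsiyzoswavdozu.
So the correct form is tsiyzoswavdozu, option (A).
(C) tsiyzoswievdozu is wrong: it fails to apply the sound rule(s).
(B) tsiyzoswavdo is wrong: it uses singular instead of plural for number.

A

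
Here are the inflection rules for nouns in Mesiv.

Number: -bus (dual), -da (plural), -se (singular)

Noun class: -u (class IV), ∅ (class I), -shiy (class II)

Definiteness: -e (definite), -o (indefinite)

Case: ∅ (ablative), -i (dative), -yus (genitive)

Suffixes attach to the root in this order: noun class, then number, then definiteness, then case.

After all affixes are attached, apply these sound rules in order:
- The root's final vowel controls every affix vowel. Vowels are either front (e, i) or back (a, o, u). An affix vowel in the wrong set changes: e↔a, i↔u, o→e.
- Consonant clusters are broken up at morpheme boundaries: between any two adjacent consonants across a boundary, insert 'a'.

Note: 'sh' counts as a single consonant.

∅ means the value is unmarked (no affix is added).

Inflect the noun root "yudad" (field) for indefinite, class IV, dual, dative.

Attach noun class class IV -u → yudadu.
Attach number dual -bus → yudadubus.
Attach definiteness indefinite -o → yudadubuso.
Attach case dative -i → yudadubusoi.
Apply vowel harmony: yudadubusoi → yudadubusou.
Epenthesis: no change.

yudadubusou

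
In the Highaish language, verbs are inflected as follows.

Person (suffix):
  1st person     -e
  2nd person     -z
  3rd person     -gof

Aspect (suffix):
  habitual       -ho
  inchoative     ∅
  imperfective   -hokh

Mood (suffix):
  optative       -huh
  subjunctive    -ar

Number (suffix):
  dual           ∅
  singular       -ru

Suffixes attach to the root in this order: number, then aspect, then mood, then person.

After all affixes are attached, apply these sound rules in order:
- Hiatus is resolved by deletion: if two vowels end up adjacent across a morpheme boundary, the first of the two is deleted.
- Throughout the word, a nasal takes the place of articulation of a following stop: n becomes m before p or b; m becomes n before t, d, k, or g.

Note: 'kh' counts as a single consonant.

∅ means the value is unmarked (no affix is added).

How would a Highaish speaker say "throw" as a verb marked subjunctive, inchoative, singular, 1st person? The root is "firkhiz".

Attach number singular -ru → firkhizru.
aspect = inchoative: zero marking, form stays firkhizru.
Attach mood subjunctive -ar → firkhizruar.
Attach person 1st person -e → firkhizruare.
Apply vowel deletion: firkhizruare → firkhizrare.
Nasal assimilation: no change.

firkhizrare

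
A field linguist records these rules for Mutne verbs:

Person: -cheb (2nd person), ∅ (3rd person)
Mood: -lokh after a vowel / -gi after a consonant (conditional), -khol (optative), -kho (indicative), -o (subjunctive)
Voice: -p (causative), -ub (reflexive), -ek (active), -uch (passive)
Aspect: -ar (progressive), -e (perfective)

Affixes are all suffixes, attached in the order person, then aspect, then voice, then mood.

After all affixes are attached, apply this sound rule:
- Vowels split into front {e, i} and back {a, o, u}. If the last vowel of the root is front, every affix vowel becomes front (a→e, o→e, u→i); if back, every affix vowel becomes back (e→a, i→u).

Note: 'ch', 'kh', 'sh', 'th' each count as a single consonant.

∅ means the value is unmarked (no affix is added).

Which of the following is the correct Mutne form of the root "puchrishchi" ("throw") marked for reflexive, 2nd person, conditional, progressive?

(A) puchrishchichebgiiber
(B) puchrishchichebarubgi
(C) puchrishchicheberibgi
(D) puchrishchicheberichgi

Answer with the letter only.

Attach person 2nd person -cheb → puchrishchicheb.
Attach aspect progressive -ar → puchrishchichebar.
Attach voice reflexive -ub → puchrishchichebarub.
Attach mood conditional -gi (after consonant 'b') → puchrishchichebarubgi.
Apply vowel harmony: puchrishchichebarubgi → puchrishchicheberibgi.
So the correct form is puchrishchicheberibgi, option (C).
(D) puchrishchicheberichgi is wrong: it uses passive instead of reflexive for voice.
(B) puchrishchichebarubgi is wrong: it fails to apply the sound rule(s).
(A) puchrishchichebgiiber is wrong: it has the affixes in the wrong order.

C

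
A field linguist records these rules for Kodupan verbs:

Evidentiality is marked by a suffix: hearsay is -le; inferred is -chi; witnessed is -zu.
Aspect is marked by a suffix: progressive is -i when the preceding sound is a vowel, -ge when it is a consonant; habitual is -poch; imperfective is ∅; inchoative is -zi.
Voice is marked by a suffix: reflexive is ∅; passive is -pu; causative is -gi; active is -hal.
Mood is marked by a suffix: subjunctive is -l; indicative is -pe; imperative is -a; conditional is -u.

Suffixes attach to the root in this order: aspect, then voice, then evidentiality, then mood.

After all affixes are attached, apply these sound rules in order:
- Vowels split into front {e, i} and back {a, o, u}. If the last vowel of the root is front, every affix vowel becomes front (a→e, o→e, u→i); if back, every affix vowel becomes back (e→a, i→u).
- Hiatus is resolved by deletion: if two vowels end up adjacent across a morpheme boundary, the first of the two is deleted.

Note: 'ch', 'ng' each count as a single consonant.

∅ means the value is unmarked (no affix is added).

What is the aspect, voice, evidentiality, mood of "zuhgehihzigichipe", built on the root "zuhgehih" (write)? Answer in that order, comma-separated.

Segment: zuhgehih-zi-gi-chi-pe.
aspect: -zi → inchoative.
voice: -gi → causative.
evidentiality: -chi → inferred.
mood: -pe → indicative.

inchoative, causative, inferred, indicative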